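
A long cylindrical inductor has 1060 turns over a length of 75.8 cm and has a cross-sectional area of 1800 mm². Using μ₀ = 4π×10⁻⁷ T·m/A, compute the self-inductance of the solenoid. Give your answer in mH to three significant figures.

L ≈ 3.35 mH

A = 1800 mm² = 1.800×10^-3 m².
For a long solenoid, L = μ₀N²A/ℓ.
L = (4π×10⁻⁷)(1060)²(1.800×10^-3)/(0.758 m) = 3.353×10^-3 H.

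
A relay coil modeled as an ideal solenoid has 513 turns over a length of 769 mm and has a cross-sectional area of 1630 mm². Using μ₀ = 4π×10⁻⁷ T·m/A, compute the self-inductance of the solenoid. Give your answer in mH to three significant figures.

L ≈ 0.701 mH

A = 1630 mm² = 1.630×10^-3 m².
For a long solenoid, L = μ₀N²A/ℓ.
L = (4π×10⁻⁷)(513)²(1.630×10^-3)/(0.769 m) = 7.010×10^-4 H.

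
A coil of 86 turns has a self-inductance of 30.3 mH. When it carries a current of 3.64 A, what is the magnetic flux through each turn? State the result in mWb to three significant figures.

Φ_B ≈ 1.28 mWb

From L = NΦ_B/I, the flux per turn is Φ_B = LI/N.
Φ_B = (3.030×10^-2 H)(3.64 A)/86 = 1.282×10^-3 Wb.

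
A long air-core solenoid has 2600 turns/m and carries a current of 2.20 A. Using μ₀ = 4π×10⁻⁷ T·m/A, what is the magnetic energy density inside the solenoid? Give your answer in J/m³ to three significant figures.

B = μ₀nI = (4π×10⁻⁷)(2.600×10^3)(2.20) = 7.188×10^-3 T.
u = B²/(2μ₀) = (7.188×10^-3)²/(2×4π×10⁻⁷) = 20.56 J/m³.

u ≈ 20.6 J/m³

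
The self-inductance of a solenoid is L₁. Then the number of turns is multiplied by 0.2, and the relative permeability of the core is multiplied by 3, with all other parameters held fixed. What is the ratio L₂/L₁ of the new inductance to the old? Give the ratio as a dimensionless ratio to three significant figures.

L₂/L₁ = 0.120

For a solenoid, L ∝ μᵣN²A/ℓ.
L₂/L₁ = (0.2)^2 × (3) = 0.120.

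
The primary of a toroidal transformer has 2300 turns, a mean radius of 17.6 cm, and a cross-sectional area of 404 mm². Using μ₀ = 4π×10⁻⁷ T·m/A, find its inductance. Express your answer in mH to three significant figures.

L ≈ 2.43 mH

For a thin toroid, L = μ₀N²A/(2πR).
L = (4π×10⁻⁷)(2300)²(4.040×10^-4) / (2π×0.176 m) = 2.429×10^-3 H.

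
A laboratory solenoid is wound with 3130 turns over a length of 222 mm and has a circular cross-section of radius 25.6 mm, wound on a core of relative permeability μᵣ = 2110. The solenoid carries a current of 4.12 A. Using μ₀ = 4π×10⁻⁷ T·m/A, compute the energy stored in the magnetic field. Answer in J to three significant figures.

A = πr² = π(2.560×10^-2 m)² = 2.059×10^-3 m².
L = μ₀μᵣN²A/ℓ = (4π×10⁻⁷)(2110)(3130)²(2.059×10^-3)/(0.222) = 240.9 H.
U = ½LI² = ½(240.9)(4.12)² = 2.0447×10^3 J.

U ≈ 2040 J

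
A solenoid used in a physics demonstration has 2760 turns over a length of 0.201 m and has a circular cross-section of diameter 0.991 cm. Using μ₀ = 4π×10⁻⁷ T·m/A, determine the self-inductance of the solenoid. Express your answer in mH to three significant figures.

L ≈ 3.67 mH

A = π(d/2)² = π(4.955×10^-3 m)² = 7.713×10^-5 m².
For a long solenoid, L = μ₀N²A/ℓ.
L = (4π×10⁻⁷)(2760)²(7.713×10^-5)/(0.201 m) = 3.673×10^-3 H.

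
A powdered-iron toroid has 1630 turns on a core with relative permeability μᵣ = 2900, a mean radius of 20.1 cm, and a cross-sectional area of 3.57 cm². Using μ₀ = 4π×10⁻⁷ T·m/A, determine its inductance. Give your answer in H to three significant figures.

For a thin toroid, L = μ₀μᵣN²A/(2πR).
L = (4π×10⁻⁷)(2900)(1630)²(3.570×10^-4) / (2π×0.201 m) = 2.737 H.

L ≈ 2.74 H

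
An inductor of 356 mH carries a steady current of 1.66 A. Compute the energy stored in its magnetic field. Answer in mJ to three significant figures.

Stored magnetic energy: U = ½LI².
U = ½(0.356 H)(1.66 A)² = 0.490497 J.

U ≈ 490 mJ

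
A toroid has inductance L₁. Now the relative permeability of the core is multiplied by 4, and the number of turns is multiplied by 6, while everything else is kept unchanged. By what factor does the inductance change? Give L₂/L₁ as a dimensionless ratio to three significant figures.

For a toroid, L ∝ μᵣN²A/R.
L₂/L₁ = (4) × (6)^2 = 144.

L₂/L₁ = 144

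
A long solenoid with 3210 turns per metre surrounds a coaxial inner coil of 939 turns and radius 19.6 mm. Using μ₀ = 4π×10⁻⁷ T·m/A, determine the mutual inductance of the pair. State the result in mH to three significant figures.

M ≈ 4.57 mH

The outer solenoid produces a uniform field B₁ = μ₀n₁I₁ across the inner coil,
so the flux linkage is N₂Φ = N₂B₁A₂ = μ₀n₁N₂A₂·I₁, giving M = μ₀n₁N₂A₂.
A₂ = πr² = π(1.960×10^-2 m)² = 1.207×10^-3 m².
M = (4π×10⁻⁷)(3210)(939)(1.207×10^-3) = 4.571×10^-3 H.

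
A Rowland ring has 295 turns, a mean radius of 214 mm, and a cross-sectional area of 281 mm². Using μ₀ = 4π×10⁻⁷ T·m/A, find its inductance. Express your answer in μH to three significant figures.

L ≈ 22.9 μH

For a thin toroid, L = μ₀N²A/(2πR).
L = (4π×10⁻⁷)(295)²(2.810×10^-4) / (2π×0.214 m) = 2.285×10^-5 H.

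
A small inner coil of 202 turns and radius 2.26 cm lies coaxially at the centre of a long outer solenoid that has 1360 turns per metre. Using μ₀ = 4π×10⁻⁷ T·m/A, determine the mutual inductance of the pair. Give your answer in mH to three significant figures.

M ≈ 0.554 mH

The outer solenoid produces a uniform field B₁ = μ₀n₁I₁ across the inner coil,
so the flux linkage is N₂Φ = N₂B₁A₂ = μ₀n₁N₂A₂·I₁, giving M = μ₀n₁N₂A₂.
A₂ = πr² = π(2.260×10^-2 m)² = 1.6046×10^-3 m².
M = (4π×10⁻⁷)(1360)(202)(1.6046×10^-3) = 5.539×10^-4 H.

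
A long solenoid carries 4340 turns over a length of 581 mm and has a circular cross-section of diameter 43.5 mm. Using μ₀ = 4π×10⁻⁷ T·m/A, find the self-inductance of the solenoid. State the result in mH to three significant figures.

L ≈ 60.5 mH

A = π(d/2)² = π(2.175×10^-2 m)² = 1.486×10^-3 m².
For a long solenoid, L = μ₀N²A/ℓ.
L = (4π×10⁻⁷)(4340)²(1.486×10^-3)/(0.581 m) = 6.0545×10^-2 H.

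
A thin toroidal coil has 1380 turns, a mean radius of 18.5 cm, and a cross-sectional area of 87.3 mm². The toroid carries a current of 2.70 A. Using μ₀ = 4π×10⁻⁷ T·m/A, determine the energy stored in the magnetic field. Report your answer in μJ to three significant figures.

U ≈ 655 μJ

L = μ₀N²A/(2πR) = (4π×10⁻⁷)(1380)²(8.730×10^-5)/(2π×0.185) = 1.797×10^-4 H.
U = ½LI² = ½(1.797×10^-4)(2.70)² = 6.551×10^-4 J.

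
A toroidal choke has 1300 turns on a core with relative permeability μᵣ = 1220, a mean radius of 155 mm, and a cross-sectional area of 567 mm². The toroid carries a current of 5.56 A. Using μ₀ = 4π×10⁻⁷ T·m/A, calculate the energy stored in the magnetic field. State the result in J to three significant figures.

U ≈ 23.3 J

L = μ₀μᵣN²A/(2πR) = (4π×10⁻⁷)(1220)(1300)²(5.670×10^-4)/(2π×0.155) = 1.508 H.
U = ½LI² = ½(1.508)(5.56)² = 23.32 J.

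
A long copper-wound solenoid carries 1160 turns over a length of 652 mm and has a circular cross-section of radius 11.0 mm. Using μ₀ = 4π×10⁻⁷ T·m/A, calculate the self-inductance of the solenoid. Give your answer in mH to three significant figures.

A = πr² = π(1.100×10^-2 m)² = 3.801×10^-4 m².
For a long solenoid, L = μ₀N²A/ℓ.
L = (4π×10⁻⁷)(1160)²(3.801×10^-4)/(0.652 m) = 9.859×10^-4 H.

L ≈ 0.986 mH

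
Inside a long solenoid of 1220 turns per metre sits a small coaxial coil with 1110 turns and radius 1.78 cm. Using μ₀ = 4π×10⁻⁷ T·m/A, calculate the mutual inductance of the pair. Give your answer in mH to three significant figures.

The outer solenoid produces a uniform field B₁ = μ₀n₁I₁ across the inner coil,
so the flux linkage is N₂Φ = N₂B₁A₂ = μ₀n₁N₂A₂·I₁, giving M = μ₀n₁N₂A₂.
A₂ = πr² = π(1.780×10^-2 m)² = 9.954×10^-4 m².
M = (4π×10⁻⁷)(1220)(1110)(9.954×10^-4) = 1.694×10^-3 H.

M ≈ 1.69 mH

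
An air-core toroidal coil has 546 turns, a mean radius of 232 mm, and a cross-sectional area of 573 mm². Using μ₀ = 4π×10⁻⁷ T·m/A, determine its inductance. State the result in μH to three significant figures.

For a thin toroid, L = μ₀N²A/(2πR).
L = (4π×10⁻⁷)(546)²(5.730×10^-4) / (2π×0.232 m) = 1.473×10^-4 H.

L ≈ 147 μH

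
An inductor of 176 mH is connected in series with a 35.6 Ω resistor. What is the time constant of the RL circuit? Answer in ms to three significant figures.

τ = L/R = (0.176 H)/(35.6 Ω) = 4.944×10^-3 s.

τ ≈ 4.94 ms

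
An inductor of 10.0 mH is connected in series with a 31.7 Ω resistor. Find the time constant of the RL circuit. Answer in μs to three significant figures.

τ = L/R = (1.000×10^-2 H)/(31.7 Ω) = 3.1546×10^-4 s.

τ ≈ 315 μs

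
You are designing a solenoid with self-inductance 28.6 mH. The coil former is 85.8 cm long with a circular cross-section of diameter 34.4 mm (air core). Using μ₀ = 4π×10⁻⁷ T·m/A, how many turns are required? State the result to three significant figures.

A = π(d/2)² = π(1.720×10^-2 m)² = 9.294×10^-4 m².
From L = μ₀N²A/ℓ, N = √(Lℓ / (μ₀A)).
N = √[(2.860×10^-2)(0.858) / ((4π×10⁻⁷)×9.294×10^-4)] = √(2.101×10^7) ≈ 4583.7.

N ≈ 4580 turns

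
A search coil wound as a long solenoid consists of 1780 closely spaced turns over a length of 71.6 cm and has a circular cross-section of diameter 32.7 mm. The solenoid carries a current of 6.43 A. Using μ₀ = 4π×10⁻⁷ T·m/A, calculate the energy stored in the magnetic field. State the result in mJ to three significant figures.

A = π(d/2)² = π(1.635×10^-2 m)² = 8.398×10^-4 m².
L = μ₀N²A/ℓ = (4π×10⁻⁷)(1780)²(8.398×10^-4)/(0.716) = 4.670×10^-3 H.
U = ½LI² = ½(4.670×10^-3)(6.43)² = 9.654×10^-2 J.

U ≈ 96.5 mJ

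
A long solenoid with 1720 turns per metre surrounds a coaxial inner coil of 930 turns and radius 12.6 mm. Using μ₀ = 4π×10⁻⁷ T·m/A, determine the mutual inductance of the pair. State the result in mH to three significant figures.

M ≈ 1.00 mH

The outer solenoid produces a uniform field B₁ = μ₀n₁I₁ across the inner coil,
so the flux linkage is N₂Φ = N₂B₁A₂ = μ₀n₁N₂A₂·I₁, giving M = μ₀n₁N₂A₂.
A₂ = πr² = π(1.260×10^-2 m)² = 4.988×10^-4 m².
M = (4π×10⁻⁷)(1720)(930)(4.988×10^-4) = 1.003×10^-3 H.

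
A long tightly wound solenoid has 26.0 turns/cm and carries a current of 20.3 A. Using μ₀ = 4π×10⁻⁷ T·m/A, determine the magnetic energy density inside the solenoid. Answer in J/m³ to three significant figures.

B = μ₀nI = (4π×10⁻⁷)(2.600×10^3)(20.3) = 6.633×10^-2 T.
u = B²/(2μ₀) = (6.633×10^-2)²/(2×4π×10⁻⁷) = 1.750×10^3 J/m³.

u ≈ 1750 J/m³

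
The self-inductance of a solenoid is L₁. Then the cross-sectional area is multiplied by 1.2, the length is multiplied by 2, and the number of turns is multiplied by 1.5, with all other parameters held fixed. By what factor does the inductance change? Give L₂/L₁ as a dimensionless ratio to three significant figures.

For a solenoid, L ∝ μᵣN²A/ℓ.
L₂/L₁ = (1.2) × (2)^-1 × (1.5)^2 = 1.35.

L₂/L₁ = 1.35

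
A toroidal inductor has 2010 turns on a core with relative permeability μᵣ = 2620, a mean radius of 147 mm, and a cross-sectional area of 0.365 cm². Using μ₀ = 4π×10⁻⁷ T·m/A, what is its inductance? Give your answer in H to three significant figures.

For a thin toroid, L = μ₀μᵣN²A/(2πR).
L = (4π×10⁻⁷)(2620)(2010)²(3.650×10^-5) / (2π×0.147 m) = 0.5257 H.

L ≈ 0.526 H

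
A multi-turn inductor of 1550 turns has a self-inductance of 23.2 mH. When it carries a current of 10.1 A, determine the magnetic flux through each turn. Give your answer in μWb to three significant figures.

Φ_B ≈ 151 μWb

From L = NΦ_B/I, the flux per turn is Φ_B = LI/N.
Φ_B = (2.320×10^-2 H)(10.1 A)/1550 = 1.512×10^-4 Wb.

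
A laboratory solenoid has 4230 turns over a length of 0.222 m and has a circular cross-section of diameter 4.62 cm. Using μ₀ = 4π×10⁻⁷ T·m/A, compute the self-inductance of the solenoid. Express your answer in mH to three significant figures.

A = π(d/2)² = π(2.310×10^-2 m)² = 1.676×10^-3 m².
For a long solenoid, L = μ₀N²A/ℓ.
L = (4π×10⁻⁷)(4230)²(1.676×10^-3)/(0.222 m) = 0.1698 H.

L ≈ 170 mH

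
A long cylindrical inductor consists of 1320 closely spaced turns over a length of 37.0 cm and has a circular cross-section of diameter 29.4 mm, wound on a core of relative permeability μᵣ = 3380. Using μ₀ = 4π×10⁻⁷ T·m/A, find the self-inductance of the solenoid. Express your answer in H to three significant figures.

A = π(d/2)² = π(1.470×10^-2 m)² = 6.789×10^-4 m².
For a long solenoid, L = μ₀μᵣN²A/ℓ.
L = (4π×10⁻⁷)(3380)(1320)²(6.789×10^-4)/(0.37 m) = 13.58 H.

L ≈ 13.6 H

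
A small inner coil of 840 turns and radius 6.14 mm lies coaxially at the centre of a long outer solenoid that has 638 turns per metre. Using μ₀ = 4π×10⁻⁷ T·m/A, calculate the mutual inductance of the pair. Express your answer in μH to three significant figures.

The outer solenoid produces a uniform field B₁ = μ₀n₁I₁ across the inner coil,
so the flux linkage is N₂Φ = N₂B₁A₂ = μ₀n₁N₂A₂·I₁, giving M = μ₀n₁N₂A₂.
A₂ = πr² = π(6.140×10^-3 m)² = 1.184×10^-4 m².
M = (4π×10⁻⁷)(638)(840)(1.184×10^-4) = 7.976×10^-5 H.

M ≈ 79.8 μH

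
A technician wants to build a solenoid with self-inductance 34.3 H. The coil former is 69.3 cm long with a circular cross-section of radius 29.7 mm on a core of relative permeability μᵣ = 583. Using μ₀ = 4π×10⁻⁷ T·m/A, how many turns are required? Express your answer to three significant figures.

N ≈ 3420 turns

A = πr² = π(2.970×10^-2 m)² = 2.771×10^-3 m².
From L = μ₀μᵣN²A/ℓ, N = √(Lℓ / (μ₀μᵣA)).
N = √[(34.3)(0.693) / ((4π×10⁻⁷)(583)×2.771×10^-3)] = √(1.171×10^7) ≈ 3421.7.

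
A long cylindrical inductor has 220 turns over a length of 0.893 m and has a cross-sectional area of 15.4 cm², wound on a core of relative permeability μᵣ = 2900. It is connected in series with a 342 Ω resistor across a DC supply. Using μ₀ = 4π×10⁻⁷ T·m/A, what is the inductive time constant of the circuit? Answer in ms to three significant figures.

τ ≈ 0.889 ms

A = 15.4 cm² = 1.540×10^-3 m².
L = μ₀μᵣN²A/ℓ = (4π×10⁻⁷)(2900)(220)²(1.540×10^-3)/(0.893) = 0.3042 H.
τ = L/R = (0.3042)/(342) = 8.894×10^-4 s.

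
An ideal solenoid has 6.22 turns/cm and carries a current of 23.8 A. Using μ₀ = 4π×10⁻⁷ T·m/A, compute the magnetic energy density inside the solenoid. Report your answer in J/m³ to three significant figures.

u ≈ 138 J/m³

B = μ₀nI = (4π×10⁻⁷)(622)(23.8) = 1.860×10^-2 T.
u = B²/(2μ₀) = (1.860×10^-2)²/(2×4π×10⁻⁷) = 137.7 J/m³.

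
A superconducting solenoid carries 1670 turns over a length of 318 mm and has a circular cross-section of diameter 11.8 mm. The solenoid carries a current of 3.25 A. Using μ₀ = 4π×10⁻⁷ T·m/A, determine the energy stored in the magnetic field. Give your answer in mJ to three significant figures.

U ≈ 6.37 mJ

A = π(d/2)² = π(5.900×10^-3 m)² = 1.094×10^-4 m².
L = μ₀N²A/ℓ = (4π×10⁻⁷)(1670)²(1.094×10^-4)/(0.318) = 1.205×10^-3 H.
U = ½LI² = ½(1.205×10^-3)(3.25)² = 6.365×10^-3 J.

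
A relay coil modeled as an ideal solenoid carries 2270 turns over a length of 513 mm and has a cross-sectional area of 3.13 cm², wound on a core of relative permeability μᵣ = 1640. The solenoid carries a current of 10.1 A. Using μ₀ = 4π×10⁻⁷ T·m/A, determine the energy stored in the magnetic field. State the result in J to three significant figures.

A = 3.13 cm² = 3.130×10^-4 m².
L = μ₀μᵣN²A/ℓ = (4π×10⁻⁷)(1640)(2270)²(3.130×10^-4)/(0.513) = 6.479 H.
U = ½LI² = ½(6.479)(10.1)² = 330.48 J.

U ≈ 330 J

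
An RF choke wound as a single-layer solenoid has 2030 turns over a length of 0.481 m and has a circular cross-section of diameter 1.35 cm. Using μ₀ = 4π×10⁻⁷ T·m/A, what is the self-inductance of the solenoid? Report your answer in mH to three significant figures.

L ≈ 1.54 mH

A = π(d/2)² = π(6.750×10^-3 m)² = 1.431×10^-4 m².
For a long solenoid, L = μ₀N²A/ℓ.
L = (4π×10⁻⁷)(2030)²(1.431×10^-4)/(0.481 m) = 1.541×10^-3 H.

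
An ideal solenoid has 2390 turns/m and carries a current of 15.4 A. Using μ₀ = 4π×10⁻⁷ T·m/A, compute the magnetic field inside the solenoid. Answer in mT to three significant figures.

B ≈ 46.3 mT

Inside a long solenoid, B = μ₀nI.
B = (4π×10⁻⁷)(2.390×10^3 m⁻¹)(15.4 A) = 4.625×10^-2 T.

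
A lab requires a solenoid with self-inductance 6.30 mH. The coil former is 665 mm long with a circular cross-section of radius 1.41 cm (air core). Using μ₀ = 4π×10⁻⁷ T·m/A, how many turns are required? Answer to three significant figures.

N ≈ 2310 turns

A = πr² = π(1.410×10^-2 m)² = 6.246×10^-4 m².
From L = μ₀N²A/ℓ, N = √(Lℓ / (μ₀A)).
N = √[(6.300×10^-3)(0.665) / ((4π×10⁻⁷)×6.246×10^-4)] = √(5.338×10^6) ≈ 2310.4.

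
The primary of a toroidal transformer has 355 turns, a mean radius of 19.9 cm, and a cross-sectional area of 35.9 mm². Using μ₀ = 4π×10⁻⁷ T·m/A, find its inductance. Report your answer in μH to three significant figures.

For a thin toroid, L = μ₀N²A/(2πR).
L = (4π×10⁻⁷)(355)²(3.590×10^-5) / (2π×0.199 m) = 4.547×10^-6 H.

L ≈ 4.55 μH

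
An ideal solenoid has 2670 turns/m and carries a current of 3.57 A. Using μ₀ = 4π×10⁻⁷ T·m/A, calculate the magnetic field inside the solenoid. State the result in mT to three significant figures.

Inside a long solenoid, B = μ₀nI.
B = (4π×10⁻⁷)(2.670×10^3 m⁻¹)(3.57 A) = 1.198×10^-2 T.

B ≈ 12.0 mT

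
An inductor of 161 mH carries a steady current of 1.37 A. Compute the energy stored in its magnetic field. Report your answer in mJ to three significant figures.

Stored magnetic energy: U = ½LI².
U = ½(0.161 H)(1.37 A)² = 0.1511 J.

U ≈ 151 mJ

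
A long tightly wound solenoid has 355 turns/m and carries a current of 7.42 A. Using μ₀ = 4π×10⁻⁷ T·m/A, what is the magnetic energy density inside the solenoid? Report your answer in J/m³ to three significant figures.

u ≈ 4.36 J/m³

B = μ₀nI = (4π×10⁻⁷)(355)(7.42) = 3.310×10^-3 T.
u = B²/(2μ₀) = (3.310×10^-3)²/(2×4π×10⁻⁷) = 4.36 J/m³.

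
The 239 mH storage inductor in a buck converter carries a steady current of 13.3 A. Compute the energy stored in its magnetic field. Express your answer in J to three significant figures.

Stored magnetic energy: U = ½LI².
U = ½(0.239 H)(13.3 A)² = 21.14 J.

U ≈ 21.1 J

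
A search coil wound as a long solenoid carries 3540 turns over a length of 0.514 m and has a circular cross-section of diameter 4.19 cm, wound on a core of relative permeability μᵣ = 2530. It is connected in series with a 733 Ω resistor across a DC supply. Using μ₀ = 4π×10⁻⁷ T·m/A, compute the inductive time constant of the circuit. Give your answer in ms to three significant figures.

τ ≈ 146 ms

A = π(d/2)² = π(2.095×10^-2 m)² = 1.379×10^-3 m².
L = μ₀μᵣN²A/ℓ = (4π×10⁻⁷)(2530)(3540)²(1.379×10^-3)/(0.514) = 106.9 H.
τ = L/R = (106.9)/(733) = 0.1458 s.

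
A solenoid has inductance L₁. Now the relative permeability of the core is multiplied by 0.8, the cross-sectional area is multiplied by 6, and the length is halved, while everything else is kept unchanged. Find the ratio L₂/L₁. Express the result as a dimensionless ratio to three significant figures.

For a solenoid, L ∝ μᵣN²A/ℓ.
L₂/L₁ = (0.8) × (6) × (0.5)^-1 = 9.60.

L₂/L₁ = 9.60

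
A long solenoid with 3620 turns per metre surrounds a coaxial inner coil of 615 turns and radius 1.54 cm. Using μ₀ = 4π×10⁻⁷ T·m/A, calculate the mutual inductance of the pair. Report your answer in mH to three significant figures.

M ≈ 2.08 mH

The outer solenoid produces a uniform field B₁ = μ₀n₁I₁ across the inner coil,
so the flux linkage is N₂Φ = N₂B₁A₂ = μ₀n₁N₂A₂·I₁, giving M = μ₀n₁N₂A₂.
A₂ = πr² = π(1.540×10^-2 m)² = 7.451×10^-4 m².
M = (4π×10⁻⁷)(3620)(615)(7.451×10^-4) = 2.084×10^-3 H.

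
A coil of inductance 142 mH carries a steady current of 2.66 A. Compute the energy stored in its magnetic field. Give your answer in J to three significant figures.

U ≈ 0.502 J

Stored magnetic energy: U = ½LI².
U = ½(0.142 H)(2.66 A)² = 0.5024 J.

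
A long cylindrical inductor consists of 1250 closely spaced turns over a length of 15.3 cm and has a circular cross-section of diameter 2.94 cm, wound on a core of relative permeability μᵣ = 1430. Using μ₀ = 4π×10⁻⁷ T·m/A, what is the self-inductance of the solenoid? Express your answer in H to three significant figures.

A = π(d/2)² = π(1.470×10^-2 m)² = 6.789×10^-4 m².
For a long solenoid, L = μ₀μᵣN²A/ℓ.
L = (4π×10⁻⁷)(1430)(1250)²(6.789×10^-4)/(0.153 m) = 12.46 H.

L ≈ 12.5 H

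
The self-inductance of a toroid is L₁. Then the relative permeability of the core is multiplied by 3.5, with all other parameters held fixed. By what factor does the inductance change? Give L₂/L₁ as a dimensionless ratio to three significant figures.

For a toroid, L ∝ μᵣN²A/R.
L₂/L₁ = (3.5) = 3.50.

L₂/L₁ = 3.50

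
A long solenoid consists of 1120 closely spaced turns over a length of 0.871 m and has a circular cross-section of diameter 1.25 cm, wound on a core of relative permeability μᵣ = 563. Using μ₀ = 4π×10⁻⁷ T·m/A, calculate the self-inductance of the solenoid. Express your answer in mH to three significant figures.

A = π(d/2)² = π(6.250×10^-3 m)² = 1.227×10^-4 m².
For a long solenoid, L = μ₀μᵣN²A/ℓ.
L = (4π×10⁻⁷)(563)(1120)²(1.227×10^-4)/(0.871 m) = 0.125 H.

L ≈ 125 mH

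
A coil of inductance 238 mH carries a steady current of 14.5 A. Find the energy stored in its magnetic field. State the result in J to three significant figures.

U ≈ 25.0 J

Stored magnetic energy: U = ½LI².
U = ½(0.238 H)(14.5 A)² = 25.02 J.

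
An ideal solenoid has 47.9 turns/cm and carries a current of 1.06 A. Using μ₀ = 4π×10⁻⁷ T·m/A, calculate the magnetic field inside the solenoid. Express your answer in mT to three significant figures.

Inside a long solenoid, B = μ₀nI.
B = (4π×10⁻⁷)(4.790×10^3 m⁻¹)(1.06 A) = 6.380×10^-3 T.

B ≈ 6.38 mT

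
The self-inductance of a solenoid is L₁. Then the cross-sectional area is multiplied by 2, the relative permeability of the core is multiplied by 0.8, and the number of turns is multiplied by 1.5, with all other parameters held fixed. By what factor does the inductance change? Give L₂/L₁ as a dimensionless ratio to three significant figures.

L₂/L₁ = 3.60

For a solenoid, L ∝ μᵣN²A/ℓ.
L₂/L₁ = (2) × (0.8) × (1.5)^2 = 3.60.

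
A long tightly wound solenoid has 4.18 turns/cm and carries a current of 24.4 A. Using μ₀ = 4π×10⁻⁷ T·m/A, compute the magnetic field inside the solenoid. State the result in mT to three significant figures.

Inside a long solenoid, B = μ₀nI.
B = (4π×10⁻⁷)(418 m⁻¹)(24.4 A) = 1.282×10^-2 T.

B ≈ 12.8 mT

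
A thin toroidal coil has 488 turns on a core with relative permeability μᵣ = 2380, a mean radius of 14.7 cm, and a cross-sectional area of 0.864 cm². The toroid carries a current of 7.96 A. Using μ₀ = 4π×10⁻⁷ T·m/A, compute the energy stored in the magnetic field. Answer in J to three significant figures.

L = μ₀μᵣN²A/(2πR) = (4π×10⁻⁷)(2380)(488)²(8.640×10^-5)/(2π×0.147) = 6.663×10^-2 H.
U = ½LI² = ½(6.663×10^-2)(7.96)² = 2.111 J.

U ≈ 2.11 J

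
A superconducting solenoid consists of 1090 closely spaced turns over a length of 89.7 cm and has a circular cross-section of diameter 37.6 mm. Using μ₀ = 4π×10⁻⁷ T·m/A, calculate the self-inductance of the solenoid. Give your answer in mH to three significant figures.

L ≈ 1.85 mH

A = π(d/2)² = π(1.880×10^-2 m)² = 1.110×10^-3 m².
For a long solenoid, L = μ₀N²A/ℓ.
L = (4π×10⁻⁷)(1090)²(1.110×10^-3)/(0.897 m) = 1.848×10^-3 H.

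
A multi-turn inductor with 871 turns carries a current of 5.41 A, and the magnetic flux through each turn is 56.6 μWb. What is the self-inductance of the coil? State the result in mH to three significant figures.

Self-inductance is defined by L = NΦ_B/I (flux linkage over current).
L = (871)(5.660×10^-5 Wb)/(5.41 A) = 9.112×10^-3 H.

L ≈ 9.11 mH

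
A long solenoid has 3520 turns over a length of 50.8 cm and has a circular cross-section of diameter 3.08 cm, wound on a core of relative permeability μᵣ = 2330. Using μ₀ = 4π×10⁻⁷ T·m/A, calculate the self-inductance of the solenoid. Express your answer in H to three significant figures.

A = π(d/2)² = π(1.540×10^-2 m)² = 7.451×10^-4 m².
For a long solenoid, L = μ₀μᵣN²A/ℓ.
L = (4π×10⁻⁷)(2330)(3520)²(7.451×10^-4)/(0.508 m) = 53.21 H.

L ≈ 53.2 H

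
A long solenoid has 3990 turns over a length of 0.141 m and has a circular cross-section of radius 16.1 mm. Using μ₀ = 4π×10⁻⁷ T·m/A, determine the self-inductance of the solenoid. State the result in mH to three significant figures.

L ≈ 116 mH

A = πr² = π(1.610×10^-2 m)² = 8.143×10^-4 m².
For a long solenoid, L = μ₀N²A/ℓ.
L = (4π×10⁻⁷)(3990)²(8.143×10^-4)/(0.141 m) = 0.1155 H.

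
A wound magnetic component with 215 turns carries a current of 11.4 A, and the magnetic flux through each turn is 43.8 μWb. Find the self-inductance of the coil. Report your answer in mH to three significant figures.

L ≈ 0.826 mH

Self-inductance is defined by L = NΦ_B/I (flux linkage over current).
L = (215)(4.380×10^-5 Wb)/(11.4 A) = 8.261×10^-4 H.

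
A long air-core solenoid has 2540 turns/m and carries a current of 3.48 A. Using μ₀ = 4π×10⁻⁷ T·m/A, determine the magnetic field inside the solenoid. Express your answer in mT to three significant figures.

B ≈ 11.1 mT

Inside a long solenoid, B = μ₀nI.
B = (4π×10⁻⁷)(2.540×10^3 m⁻¹)(3.48 A) = 1.111×10^-2 T.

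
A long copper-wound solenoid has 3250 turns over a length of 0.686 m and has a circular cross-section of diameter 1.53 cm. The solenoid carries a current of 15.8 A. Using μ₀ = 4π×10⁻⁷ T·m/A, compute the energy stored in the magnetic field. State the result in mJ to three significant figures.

U ≈ 444 mJ

A = π(d/2)² = π(7.650×10^-3 m)² = 1.839×10^-4 m².
L = μ₀N²A/ℓ = (4π×10⁻⁷)(3250)²(1.839×10^-4)/(0.686) = 3.557×10^-3 H.
U = ½LI² = ½(3.557×10^-3)(15.8)² = 0.444 J.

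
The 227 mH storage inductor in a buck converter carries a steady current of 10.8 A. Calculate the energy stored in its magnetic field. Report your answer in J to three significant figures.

Stored magnetic energy: U = ½LI².
U = ½(0.227 H)(10.8 A)² = 13.24 J.

U ≈ 13.2 J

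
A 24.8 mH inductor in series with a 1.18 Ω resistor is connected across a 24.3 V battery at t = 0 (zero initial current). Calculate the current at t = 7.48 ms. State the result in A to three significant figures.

τ = L/R = 2.480×10^-2/1.18 = 2.102×10^-2 s; final current I_∞ = ε/R = 24.3/1.18 = 20.59 A.
I(t) = I_∞(1 − e^(−t/τ)) with t/τ = 0.356.
I = (20.59)(1 − e^(−0.356)) = 6.167 A.

I ≈ 6.17 A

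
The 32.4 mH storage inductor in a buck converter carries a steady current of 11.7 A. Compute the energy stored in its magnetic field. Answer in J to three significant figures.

U ≈ 2.22 J

Stored magnetic energy: U = ½LI².
U = ½(3.240×10^-2 H)(11.7 A)² = 2.218 J.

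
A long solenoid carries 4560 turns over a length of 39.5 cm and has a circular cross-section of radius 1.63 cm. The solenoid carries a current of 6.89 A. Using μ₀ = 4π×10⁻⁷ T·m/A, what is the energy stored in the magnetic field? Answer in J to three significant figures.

A = πr² = π(1.630×10^-2 m)² = 8.347×10^-4 m².
L = μ₀N²A/ℓ = (4π×10⁻⁷)(4560)²(8.347×10^-4)/(0.395) = 5.522×10^-2 H.
U = ½LI² = ½(5.522×10^-2)(6.89)² = 1.311 J.

U ≈ 1.31 J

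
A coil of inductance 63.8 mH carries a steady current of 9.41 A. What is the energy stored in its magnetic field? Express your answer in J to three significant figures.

U ≈ 2.82 J

Stored magnetic energy: U = ½LI².
U = ½(6.380×10^-2 H)(9.41 A)² = 2.8247 J.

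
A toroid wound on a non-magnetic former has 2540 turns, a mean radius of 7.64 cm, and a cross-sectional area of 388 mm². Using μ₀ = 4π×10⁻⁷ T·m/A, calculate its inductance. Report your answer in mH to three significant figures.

L ≈ 6.55 mH

For a thin toroid, L = μ₀N²A/(2πR).
L = (4π×10⁻⁷)(2540)²(3.880×10^-4) / (2π×7.640×10^-2 m) = 6.553×10^-3 H.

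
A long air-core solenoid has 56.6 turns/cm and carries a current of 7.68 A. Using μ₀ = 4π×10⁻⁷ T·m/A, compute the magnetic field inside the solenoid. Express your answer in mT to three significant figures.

Inside a long solenoid, B = μ₀nI.
B = (4π×10⁻⁷)(5.660×10^3 m⁻¹)(7.68 A) = 5.462×10^-2 T.

B ≈ 54.6 mT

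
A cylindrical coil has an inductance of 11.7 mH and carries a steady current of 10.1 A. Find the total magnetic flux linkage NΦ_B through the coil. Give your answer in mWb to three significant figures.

NΦ_B ≈ 118 mWb

From L = NΦ_B/I, the flux linkage is NΦ_B = LI.
NΦ_B = (1.170×10^-2 H)(10.1 A) = 0.1182 Wb.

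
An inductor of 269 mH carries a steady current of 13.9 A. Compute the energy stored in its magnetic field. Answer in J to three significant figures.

Stored magnetic energy: U = ½LI².
U = ½(0.269 H)(13.9 A)² = 25.99 J.

U ≈ 26.0 J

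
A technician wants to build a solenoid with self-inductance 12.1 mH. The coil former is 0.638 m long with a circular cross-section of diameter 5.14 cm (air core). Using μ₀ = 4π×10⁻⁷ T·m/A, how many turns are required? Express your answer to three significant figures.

N ≈ 1720 turns

A = π(d/2)² = π(2.570×10^-2 m)² = 2.07499×10^-3 m².
From L = μ₀N²A/ℓ, N = √(Lℓ / (μ₀A)).
N = √[(1.210×10^-2)(0.638) / ((4π×10⁻⁷)×2.07499×10^-3)] = √(2.961×10^6) ≈ 1720.6.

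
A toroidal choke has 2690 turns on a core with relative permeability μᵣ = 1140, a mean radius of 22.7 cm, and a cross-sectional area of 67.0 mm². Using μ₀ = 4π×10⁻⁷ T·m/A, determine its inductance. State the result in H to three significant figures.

L ≈ 0.487 H

For a thin toroid, L = μ₀μᵣN²A/(2πR).
L = (4π×10⁻⁷)(1140)(2690)²(6.700×10^-5) / (2π×0.227 m) = 0.487 H.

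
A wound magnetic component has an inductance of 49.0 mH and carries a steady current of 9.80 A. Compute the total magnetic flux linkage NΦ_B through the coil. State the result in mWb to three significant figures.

From L = NΦ_B/I, the flux linkage is NΦ_B = LI.
NΦ_B = (4.900×10^-2 H)(9.80 A) = 0.4802 Wb.

NΦ_B ≈ 480 mWb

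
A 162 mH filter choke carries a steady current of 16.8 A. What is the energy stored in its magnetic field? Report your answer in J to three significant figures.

U ≈ 22.9 J

Stored magnetic energy: U = ½LI².
U = ½(0.162 H)(16.8 A)² = 22.86 J.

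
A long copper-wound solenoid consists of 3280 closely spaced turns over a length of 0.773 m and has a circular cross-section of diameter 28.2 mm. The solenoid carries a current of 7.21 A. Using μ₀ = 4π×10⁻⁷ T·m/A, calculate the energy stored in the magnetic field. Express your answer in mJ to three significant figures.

A = π(d/2)² = π(1.410×10^-2 m)² = 6.246×10^-4 m².
L = μ₀N²A/ℓ = (4π×10⁻⁷)(3280)²(6.246×10^-4)/(0.773) = 1.092×10^-2 H.
U = ½LI² = ½(1.092×10^-2)(7.21)² = 0.2839 J.

U ≈ 284 mJ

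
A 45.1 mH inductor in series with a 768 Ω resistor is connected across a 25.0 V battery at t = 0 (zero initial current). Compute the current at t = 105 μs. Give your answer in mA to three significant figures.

τ = L/R = 4.510×10^-2/768 = 5.872×10^-5 s; final current I_∞ = ε/R = 25.0/768 = 3.255×10^-2 A.
I(t) = I_∞(1 − e^(−t/τ)) with t/τ = 1.788.
I = (3.255×10^-2)(1 − e^(−1.788)) = 2.711×10^-2 A.

I ≈ 27.1 mA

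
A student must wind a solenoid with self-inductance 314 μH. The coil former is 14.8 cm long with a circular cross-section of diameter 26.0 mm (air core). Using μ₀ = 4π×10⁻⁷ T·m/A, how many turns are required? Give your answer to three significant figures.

A = π(d/2)² = π(1.300×10^-2 m)² = 5.309×10^-4 m².
From L = μ₀N²A/ℓ, N = √(Lℓ / (μ₀A)).
N = √[(3.140×10^-4)(0.148) / ((4π×10⁻⁷)×5.309×10^-4)] = √(6.965×10^4) ≈ 263.9.

N ≈ 264 turns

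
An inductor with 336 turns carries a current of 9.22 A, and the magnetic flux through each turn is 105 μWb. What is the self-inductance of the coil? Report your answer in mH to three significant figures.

L ≈ 3.83 mH

Self-inductance is defined by L = NΦ_B/I (flux linkage over current).
L = (336)(1.050×10^-4 Wb)/(9.22 A) = 3.826×10^-3 H.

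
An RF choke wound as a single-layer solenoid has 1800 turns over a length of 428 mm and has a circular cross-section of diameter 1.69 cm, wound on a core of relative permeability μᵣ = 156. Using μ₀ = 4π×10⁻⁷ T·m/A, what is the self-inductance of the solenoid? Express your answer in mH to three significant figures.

A = π(d/2)² = π(8.450×10^-3 m)² = 2.243×10^-4 m².
For a long solenoid, L = μ₀μᵣN²A/ℓ.
L = (4π×10⁻⁷)(156)(1800)²(2.243×10^-4)/(0.428 m) = 0.3329 H.

L ≈ 333 mH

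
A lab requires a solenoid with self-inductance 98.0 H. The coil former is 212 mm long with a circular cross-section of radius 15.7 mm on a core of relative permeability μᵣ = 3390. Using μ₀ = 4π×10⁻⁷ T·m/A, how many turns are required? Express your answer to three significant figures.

N ≈ 2510 turns

A = πr² = π(1.570×10^-2 m)² = 7.744×10^-4 m².
From L = μ₀μᵣN²A/ℓ, N = √(Lℓ / (μ₀μᵣA)).
N = √[(98)(0.212) / ((4π×10⁻⁷)(3390)×7.744×10^-4)] = √(6.298×10^6) ≈ 2509.6.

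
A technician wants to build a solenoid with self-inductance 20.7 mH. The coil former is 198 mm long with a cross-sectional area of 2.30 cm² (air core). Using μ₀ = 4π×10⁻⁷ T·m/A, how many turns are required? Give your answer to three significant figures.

N ≈ 3770 turns

A = 2.30 cm² = 2.300×10^-4 m².
From L = μ₀N²A/ℓ, N = √(Lℓ / (μ₀A)).
N = √[(2.070×10^-2)(0.198) / ((4π×10⁻⁷)×2.300×10^-4)] = √(1.418×10^7) ≈ 3765.7.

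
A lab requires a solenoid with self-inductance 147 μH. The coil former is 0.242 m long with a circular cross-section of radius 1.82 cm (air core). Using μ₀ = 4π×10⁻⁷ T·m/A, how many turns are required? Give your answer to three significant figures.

A = πr² = π(1.820×10^-2 m)² = 1.041×10^-3 m².
From L = μ₀N²A/ℓ, N = √(Lℓ / (μ₀A)).
N = √[(1.470×10^-4)(0.242) / ((4π×10⁻⁷)×1.041×10^-3)] = √(2.720×10^4) ≈ 164.9.

N ≈ 165 turns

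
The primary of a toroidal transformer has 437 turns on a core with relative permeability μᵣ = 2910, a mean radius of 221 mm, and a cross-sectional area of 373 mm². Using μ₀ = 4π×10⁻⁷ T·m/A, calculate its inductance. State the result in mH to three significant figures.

L ≈ 188 mH

For a thin toroid, L = μ₀μᵣN²A/(2πR).
L = (4π×10⁻⁷)(2910)(437)²(3.730×10^-4) / (2π×0.221 m) = 0.1876 H.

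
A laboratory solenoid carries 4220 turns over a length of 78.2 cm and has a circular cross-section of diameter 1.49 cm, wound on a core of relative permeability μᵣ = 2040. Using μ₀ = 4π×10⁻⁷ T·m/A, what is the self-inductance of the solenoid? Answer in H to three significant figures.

L ≈ 10.2 H

A = π(d/2)² = π(7.450×10^-3 m)² = 1.744×10^-4 m².
For a long solenoid, L = μ₀μᵣN²A/ℓ.
L = (4π×10⁻⁷)(2040)(4220)²(1.744×10^-4)/(0.782 m) = 10.18 H.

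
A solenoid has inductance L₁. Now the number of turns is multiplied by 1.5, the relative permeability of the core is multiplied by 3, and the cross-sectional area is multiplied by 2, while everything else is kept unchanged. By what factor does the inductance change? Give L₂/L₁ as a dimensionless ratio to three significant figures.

L₂/L₁ = 13.5

For a solenoid, L ∝ μᵣN²A/ℓ.
L₂/L₁ = (1.5)^2 × (3) × (2) = 13.5.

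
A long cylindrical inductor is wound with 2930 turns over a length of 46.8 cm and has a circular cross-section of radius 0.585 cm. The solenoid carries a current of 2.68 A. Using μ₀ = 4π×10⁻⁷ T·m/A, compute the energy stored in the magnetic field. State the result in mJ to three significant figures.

A = πr² = π(5.850×10^-3 m)² = 1.075×10^-4 m².
L = μ₀N²A/ℓ = (4π×10⁻⁷)(2930)²(1.075×10^-4)/(0.468) = 2.478×10^-3 H.
U = ½LI² = ½(2.478×10^-3)(2.68)² = 8.900×10^-3 J.

U ≈ 8.90 mJ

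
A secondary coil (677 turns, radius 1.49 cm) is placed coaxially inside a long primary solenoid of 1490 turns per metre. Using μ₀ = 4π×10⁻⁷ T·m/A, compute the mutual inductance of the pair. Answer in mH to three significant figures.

M ≈ 0.884 mH

The outer solenoid produces a uniform field B₁ = μ₀n₁I₁ across the inner coil,
so the flux linkage is N₂Φ = N₂B₁A₂ = μ₀n₁N₂A₂·I₁, giving M = μ₀n₁N₂A₂.
A₂ = πr² = π(1.490×10^-2 m)² = 6.9746×10^-4 m².
M = (4π×10⁻⁷)(1490)(677)(6.9746×10^-4) = 8.841×10^-4 H.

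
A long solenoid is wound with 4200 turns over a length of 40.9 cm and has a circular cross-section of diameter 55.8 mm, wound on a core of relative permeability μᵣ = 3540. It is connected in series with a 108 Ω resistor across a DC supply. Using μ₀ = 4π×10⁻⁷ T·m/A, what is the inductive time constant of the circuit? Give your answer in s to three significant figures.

A = π(d/2)² = π(2.790×10^-2 m)² = 2.445×10^-3 m².
L = μ₀μᵣN²A/ℓ = (4π×10⁻⁷)(3540)(4200)²(2.445×10^-3)/(0.409) = 469.2 H.
τ = L/R = (469.2)/(108) = 4.344 s.

τ ≈ 4.34 s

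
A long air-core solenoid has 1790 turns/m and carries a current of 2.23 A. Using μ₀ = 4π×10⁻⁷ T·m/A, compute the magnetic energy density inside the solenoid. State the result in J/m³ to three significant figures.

B = μ₀nI = (4π×10⁻⁷)(1.790×10^3)(2.23) = 5.016×10^-3 T.
u = B²/(2μ₀) = (5.016×10^-3)²/(2×4π×10⁻⁷) = 10.01 J/m³.

u ≈ 10.0 J/m³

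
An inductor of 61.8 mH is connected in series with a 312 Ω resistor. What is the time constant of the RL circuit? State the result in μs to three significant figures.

τ ≈ 198 μs

τ = L/R = (6.180×10^-2 H)/(312 Ω) = 1.981×10^-4 s.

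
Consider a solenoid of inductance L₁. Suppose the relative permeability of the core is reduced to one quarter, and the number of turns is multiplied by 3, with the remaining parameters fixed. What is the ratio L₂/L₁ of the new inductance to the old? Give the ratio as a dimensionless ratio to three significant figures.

L₂/L₁ = 2.25

For a solenoid, L ∝ μᵣN²A/ℓ.
L₂/L₁ = (0.25) × (3)^2 = 2.25.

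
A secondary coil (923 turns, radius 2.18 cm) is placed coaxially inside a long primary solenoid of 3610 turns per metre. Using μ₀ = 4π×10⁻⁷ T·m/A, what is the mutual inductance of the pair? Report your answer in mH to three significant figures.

M ≈ 6.25 mH

The outer solenoid produces a uniform field B₁ = μ₀n₁I₁ across the inner coil,
so the flux linkage is N₂Φ = N₂B₁A₂ = μ₀n₁N₂A₂·I₁, giving M = μ₀n₁N₂A₂.
A₂ = πr² = π(2.180×10^-2 m)² = 1.493×10^-3 m².
M = (4π×10⁻⁷)(3610)(923)(1.493×10^-3) = 6.251×10^-3 H.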